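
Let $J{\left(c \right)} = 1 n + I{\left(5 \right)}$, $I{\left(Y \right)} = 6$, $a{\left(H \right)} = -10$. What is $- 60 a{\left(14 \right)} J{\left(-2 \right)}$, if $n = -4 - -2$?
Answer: $2400$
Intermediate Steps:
$n = -2$ ($n = -4 + 2 = -2$)
$J{\left(c \right)} = 4$ ($J{\left(c \right)} = 1 \left(-2\right) + 6 = -2 + 6 = 4$)
$- 60 a{\left(14 \right)} J{\left(-2 \right)} = \left(-60\right) \left(-10\right) 4 = 600 \cdot 4 = 2400$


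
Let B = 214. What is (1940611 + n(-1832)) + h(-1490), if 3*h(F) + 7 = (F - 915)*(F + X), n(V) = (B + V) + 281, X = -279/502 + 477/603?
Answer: 316183116245/100902 ≈ 3.1336e+6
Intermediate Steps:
X = 7913/33634 (X = -279*1/502 + 477*(1/603) = -279/502 + 53/67 = 7913/33634 ≈ 0.23527)
n(V) = 495 + V (n(V) = (214 + V) + 281 = 495 + V)
h(F) = -7/3 + (-915 + F)*(7913/33634 + F)/3 (h(F) = -7/3 + ((F - 915)*(F + 7913/33634))/3 = -7/3 + ((-915 + F)*(7913/33634 + F))/3 = -7/3 + (-915 + F)*(7913/33634 + F)/3)
(1940611 + n(-1832)) + h(-1490) = (1940611 + (495 - 1832)) + (-7475833/100902 - 30767197/100902*(-1490) + (⅓)*(-1490)²) = (1940611 - 1337) + (-7475833/100902 + 22921561765/50451 + (⅓)*2220100) = 1939274 + (-7475833/100902 + 22921561765/50451 + 2220100/3) = 1939274 + 120506491097/100902 = 316183116245/100902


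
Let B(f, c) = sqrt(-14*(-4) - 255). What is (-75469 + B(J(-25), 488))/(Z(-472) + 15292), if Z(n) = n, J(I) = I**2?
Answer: -75469/14820 + I*sqrt(199)/14820 ≈ -5.0924 + 0.00095187*I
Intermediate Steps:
B(f, c) = I*sqrt(199) (B(f, c) = sqrt(56 - 255) = sqrt(-199) = I*sqrt(199))
(-75469 + B(J(-25), 488))/(Z(-472) + 15292) = (-75469 + I*sqrt(199))/(-472 + 15292) = (-75469 + I*sqrt(199))/14820 = (-75469 + I*sqrt(199))*(1/14820) = -75469/14820 + I*sqrt(199)/14820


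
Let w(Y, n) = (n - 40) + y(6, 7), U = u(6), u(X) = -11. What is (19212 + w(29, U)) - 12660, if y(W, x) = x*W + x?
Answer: 6550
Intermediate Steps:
U = -11
y(W, x) = x + W*x (y(W, x) = W*x + x = x + W*x)
w(Y, n) = 9 + n (w(Y, n) = (n - 40) + 7*(1 + 6) = (-40 + n) + 7*7 = (-40 + n) + 49 = 9 + n)
(19212 + w(29, U)) - 12660 = (19212 + (9 - 11)) - 12660 = (19212 - 2) - 12660 = 19210 - 12660 = 6550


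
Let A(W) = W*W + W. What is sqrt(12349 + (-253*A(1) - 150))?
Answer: sqrt(11693) ≈ 108.13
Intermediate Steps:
A(W) = W + W**2 (A(W) = W**2 + W = W + W**2)
sqrt(12349 + (-253*A(1) - 150)) = sqrt(12349 + (-253*(1 + 1) - 150)) = sqrt(12349 + (-253*2 - 150)) = sqrt(12349 + (-506 - 150)) = sqrt(12349 - 656) = sqrt(11693)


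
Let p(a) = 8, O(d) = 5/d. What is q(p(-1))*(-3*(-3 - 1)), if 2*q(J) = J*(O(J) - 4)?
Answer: -162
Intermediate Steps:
q(J) = J*(-4 + 5/J)/2 (q(J) = (J*(5/J - 4))/2 = (J*(-4 + 5/J))/2 = J*(-4 + 5/J)/2)
q(p(-1))*(-3*(-3 - 1)) = (5/2 - 2*8)*(-3*(-3 - 1)) = (5/2 - 16)*(-3*(-4)) = -27/2*12 = -162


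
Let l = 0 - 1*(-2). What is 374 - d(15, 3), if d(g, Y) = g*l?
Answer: 344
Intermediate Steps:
l = 2 (l = 0 + 2 = 2)
d(g, Y) = 2*g (d(g, Y) = g*2 = 2*g)
374 - d(15, 3) = 374 - 2*15 = 374 - 1*30 = 374 - 30 = 344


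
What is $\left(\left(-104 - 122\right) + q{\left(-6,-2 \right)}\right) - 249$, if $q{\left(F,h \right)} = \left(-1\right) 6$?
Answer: $-481$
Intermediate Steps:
$q{\left(F,h \right)} = -6$
$\left(\left(-104 - 122\right) + q{\left(-6,-2 \right)}\right) - 249 = \left(\left(-104 - 122\right) - 6\right) - 249 = \left(-226 - 6\right) - 249 = -232 - 249 = -481$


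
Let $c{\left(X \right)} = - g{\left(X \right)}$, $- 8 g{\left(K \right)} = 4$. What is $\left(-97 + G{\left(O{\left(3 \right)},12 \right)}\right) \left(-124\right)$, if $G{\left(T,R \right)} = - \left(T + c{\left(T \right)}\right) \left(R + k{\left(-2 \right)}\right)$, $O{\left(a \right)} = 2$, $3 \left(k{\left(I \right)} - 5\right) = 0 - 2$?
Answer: $\frac{51274}{3} \approx 17091.0$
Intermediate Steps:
$k{\left(I \right)} = \frac{13}{3}$ ($k{\left(I \right)} = 5 + \frac{0 - 2}{3} = 5 + \frac{1}{3} \left(-2\right) = 5 - \frac{2}{3} = \frac{13}{3}$)
$g{\left(K \right)} = - \frac{1}{2}$ ($g{\left(K \right)} = \left(- \frac{1}{8}\right) 4 = - \frac{1}{2}$)
$c{\left(X \right)} = \frac{1}{2}$ ($c{\left(X \right)} = \left(-1\right) \left(- \frac{1}{2}\right) = \frac{1}{2}$)
$G{\left(T,R \right)} = - \left(\frac{1}{2} + T\right) \left(\frac{13}{3} + R\right)$ ($G{\left(T,R \right)} = - \left(T + \frac{1}{2}\right) \left(R + \frac{13}{3}\right) = - \left(\frac{1}{2} + T\right) \left(\frac{13}{3} + R\right)$)
$\left(-97 + G{\left(O{\left(3 \right)},12 \right)}\right) \left(-124\right) = \left(-97 - \left(\frac{101}{6} + 24\right)\right) \left(-124\right) = \left(-97 - \frac{245}{6}\right) \left(-124\right) = \left(- \frac{827}{6}\right) \left(-124\right) = \frac{51274}{3}$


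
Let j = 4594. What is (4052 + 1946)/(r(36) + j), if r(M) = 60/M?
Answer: 17994/13787 ≈ 1.3051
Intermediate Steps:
(4052 + 1946)/(r(36) + j) = (4052 + 1946)/(60/36 + 4594) = 5998/(60*(1/36) + 4594) = 5998/(5/3 + 4594) = 5998/(13787/3) = 5998*(3/13787) = 17994/13787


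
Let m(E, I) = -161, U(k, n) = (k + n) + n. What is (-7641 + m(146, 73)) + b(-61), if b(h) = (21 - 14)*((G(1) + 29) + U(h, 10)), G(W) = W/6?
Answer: -47309/6 ≈ -7884.8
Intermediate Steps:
U(k, n) = k + 2*n
G(W) = W/6 (G(W) = W*(⅙) = W/6)
b(h) = 2065/6 + 7*h (b(h) = (21 - 14)*(((⅙)*1 + 29) + (h + 2*10)) = 7*((⅙ + 29) + (h + 20)) = 7*(175/6 + (20 + h)) = 7*(295/6 + h) = 2065/6 + 7*h)
(-7641 + m(146, 73)) + b(-61) = (-7641 - 161) + (2065/6 + 7*(-61)) = -7802 + (2065/6 - 427) = -7802 - 497/6 = -47309/6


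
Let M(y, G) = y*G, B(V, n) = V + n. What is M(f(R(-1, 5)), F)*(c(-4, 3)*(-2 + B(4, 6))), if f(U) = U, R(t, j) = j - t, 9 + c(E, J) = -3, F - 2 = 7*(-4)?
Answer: 14976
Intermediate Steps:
F = -26 (F = 2 + 7*(-4) = 2 - 28 = -26)
c(E, J) = -12 (c(E, J) = -9 - 3 = -12)
M(y, G) = G*y
M(f(R(-1, 5)), F)*(c(-4, 3)*(-2 + B(4, 6))) = (-26*(5 - 1*(-1)))*(-12*(-2 + (4 + 6))) = (-26*(5 + 1))*(-12*(-2 + 10)) = (-26*6)*(-12*8) = -156*(-96) = 14976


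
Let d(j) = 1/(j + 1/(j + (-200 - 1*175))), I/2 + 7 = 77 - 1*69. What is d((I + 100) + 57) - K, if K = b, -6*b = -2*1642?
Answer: -56390558/103029 ≈ -547.33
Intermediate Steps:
I = 2 (I = -14 + 2*(77 - 1*69) = -14 + 2*(77 - 69) = -14 + 2*8 = -14 + 16 = 2)
b = 1642/3 (b = -(-1)*1642/3 = -⅙*(-3284) = 1642/3 ≈ 547.33)
K = 1642/3 ≈ 547.33
d(j) = 1/(j + 1/(-375 + j)) (d(j) = 1/(j + 1/(j + (-200 - 175))) = 1/(j + 1/(j - 375)) = 1/(j + 1/(-375 + j)))
d((I + 100) + 57) - K = (-375 + ((2 + 100) + 57))/(1 + ((2 + 100) + 57)² - 375*((2 + 100) + 57)) - 1*1642/3 = (-375 + (102 + 57))/(1 + (102 + 57)² - 375*(102 + 57)) - 1642/3 = (-375 + 159)/(1 + 159² - 375*159) - 1642/3 = -216/(1 + 25281 - 59625) - 1642/3 = -216/(-34343) - 1642/3 = -1/34343*(-216) - 1642/3 = 216/34343 - 1642/3 = -56390558/103029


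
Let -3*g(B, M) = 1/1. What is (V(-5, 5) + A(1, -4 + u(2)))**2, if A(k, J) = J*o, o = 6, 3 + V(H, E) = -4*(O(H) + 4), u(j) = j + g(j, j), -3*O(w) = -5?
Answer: 14161/9 ≈ 1573.4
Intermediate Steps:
g(B, M) = -1/3 (g(B, M) = -1/3/1 = -1/3*1 = -1/3)
O(w) = 5/3 (O(w) = -1/3*(-5) = 5/3)
u(j) = -1/3 + j (u(j) = j - 1/3 = -1/3 + j)
V(H, E) = -77/3 (V(H, E) = -3 - 4*(5/3 + 4) = -3 - 4*17/3 = -3 - 68/3 = -77/3)
A(k, J) = 6*J (A(k, J) = J*6 = 6*J)
(V(-5, 5) + A(1, -4 + u(2)))**2 = (-77/3 + 6*(-4 + (-1/3 + 2)))**2 = (-77/3 + 6*(-4 + 5/3))**2 = (-77/3 + 6*(-7/3))**2 = (-77/3 - 14)**2 = (-119/3)**2 = 14161/9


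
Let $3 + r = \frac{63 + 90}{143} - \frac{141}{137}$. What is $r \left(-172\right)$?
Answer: $\frac{9971700}{19591} \approx 508.99$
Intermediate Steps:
$r = - \frac{57975}{19591}$ ($r = -3 - \left(\frac{141}{137} - \frac{63 + 90}{143}\right) = -3 + \left(153 \cdot \frac{1}{143} - \frac{141}{137}\right) = -3 + \left(\frac{153}{143} - \frac{141}{137}\right) = -3 + \frac{798}{19591} = - \frac{57975}{19591} \approx -2.9593$)
$r \left(-172\right) = \left(- \frac{57975}{19591}\right) \left(-172\right) = \frac{9971700}{19591}$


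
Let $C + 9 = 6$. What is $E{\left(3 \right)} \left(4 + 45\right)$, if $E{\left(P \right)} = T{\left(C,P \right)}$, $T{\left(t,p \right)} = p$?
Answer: $147$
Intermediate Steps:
$C = -3$ ($C = -9 + 6 = -3$)
$E{\left(P \right)} = P$
$E{\left(3 \right)} \left(4 + 45\right) = 3 \left(4 + 45\right) = 3 \cdot 49 = 147$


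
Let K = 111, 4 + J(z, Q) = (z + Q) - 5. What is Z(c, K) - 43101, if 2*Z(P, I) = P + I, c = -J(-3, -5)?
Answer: -43037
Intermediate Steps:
J(z, Q) = -9 + Q + z (J(z, Q) = -4 + ((z + Q) - 5) = -4 + ((Q + z) - 5) = -4 + (-5 + Q + z) = -9 + Q + z)
c = 17 (c = -(-9 - 5 - 3) = -1*(-17) = 17)
Z(P, I) = I/2 + P/2 (Z(P, I) = (P + I)/2 = (I + P)/2 = I/2 + P/2)
Z(c, K) - 43101 = ((½)*111 + (½)*17) - 43101 = (111/2 + 17/2) - 43101 = 64 - 43101 = -43037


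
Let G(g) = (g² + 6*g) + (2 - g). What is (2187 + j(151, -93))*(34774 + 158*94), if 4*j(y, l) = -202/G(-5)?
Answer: 214558011/2 ≈ 1.0728e+8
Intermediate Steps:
G(g) = 2 + g² + 5*g
j(y, l) = -101/4 (j(y, l) = (-202/(2 + (-5)² + 5*(-5)))/4 = (-202/(2 + 25 - 25))/4 = (-202/2)/4 = (-202*½)/4 = (¼)*(-101) = -101/4)
(2187 + j(151, -93))*(34774 + 158*94) = (2187 - 101/4)*(34774 + 158*94) = 8647*(34774 + 14852)/4 = (8647/4)*49626 = 214558011/2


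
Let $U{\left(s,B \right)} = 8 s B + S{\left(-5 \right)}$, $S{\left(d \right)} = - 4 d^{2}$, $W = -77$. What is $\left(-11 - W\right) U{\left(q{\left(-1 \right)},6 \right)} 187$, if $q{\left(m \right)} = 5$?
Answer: $1727880$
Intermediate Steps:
$U{\left(s,B \right)} = -100 + 8 B s$ ($U{\left(s,B \right)} = 8 s B - 4 \left(-5\right)^{2} = 8 B s - 100 = -100 + 8 B s$)
$\left(-11 - W\right) U{\left(q{\left(-1 \right)},6 \right)} 187 = \left(-11 - -77\right) \left(-100 + 8 \cdot 6 \cdot 5\right) 187 = \left(-11 + 77\right) \left(-100 + 240\right) 187 = 66 \cdot 140 \cdot 187 = 9240 \cdot 187 = 1727880$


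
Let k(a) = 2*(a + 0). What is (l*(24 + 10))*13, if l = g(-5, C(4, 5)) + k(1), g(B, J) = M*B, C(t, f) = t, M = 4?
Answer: -7956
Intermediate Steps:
g(B, J) = 4*B
k(a) = 2*a
l = -18 (l = 4*(-5) + 2*1 = -20 + 2 = -18)
(l*(24 + 10))*13 = -18*(24 + 10)*13 = -18*34*13 = -612*13 = -7956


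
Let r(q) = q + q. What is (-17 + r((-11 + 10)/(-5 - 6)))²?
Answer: 34225/121 ≈ 282.85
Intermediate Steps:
r(q) = 2*q
(-17 + r((-11 + 10)/(-5 - 6)))² = (-17 + 2*((-11 + 10)/(-5 - 6)))² = (-17 + 2*(-1/(-11)))² = (-17 + 2*(-1*(-1/11)))² = (-17 + 2*(1/11))² = (-17 + 2/11)² = (-185/11)² = 34225/121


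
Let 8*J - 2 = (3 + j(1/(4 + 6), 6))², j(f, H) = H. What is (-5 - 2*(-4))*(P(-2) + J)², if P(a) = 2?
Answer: 29403/64 ≈ 459.42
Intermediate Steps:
J = 83/8 (J = ¼ + (3 + 6)²/8 = ¼ + (⅛)*9² = ¼ + (⅛)*81 = ¼ + 81/8 = 83/8 ≈ 10.375)
(-5 - 2*(-4))*(P(-2) + J)² = (-5 - 2*(-4))*(2 + 83/8)² = (-5 + 8)*(99/8)² = 3*(9801/64) = 29403/64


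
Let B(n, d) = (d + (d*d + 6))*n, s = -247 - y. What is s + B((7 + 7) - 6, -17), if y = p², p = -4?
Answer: 1961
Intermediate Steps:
y = 16 (y = (-4)² = 16)
s = -263 (s = -247 - 1*16 = -247 - 16 = -263)
B(n, d) = n*(6 + d + d²) (B(n, d) = (d + (d² + 6))*n = (d + (6 + d²))*n = (6 + d + d²)*n = n*(6 + d + d²))
s + B((7 + 7) - 6, -17) = -263 + ((7 + 7) - 6)*(6 - 17 + (-17)²) = -263 + (14 - 6)*(6 - 17 + 289) = -263 + 8*278 = -263 + 2224 = 1961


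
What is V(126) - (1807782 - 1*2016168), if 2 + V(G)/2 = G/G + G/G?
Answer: 208386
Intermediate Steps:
V(G) = 0 (V(G) = -4 + 2*(G/G + G/G) = -4 + 2*(1 + 1) = -4 + 2*2 = -4 + 4 = 0)
V(126) - (1807782 - 1*2016168) = 0 - (1807782 - 1*2016168) = 0 - (1807782 - 2016168) = 0 - 1*(-208386) = 0 + 208386 = 208386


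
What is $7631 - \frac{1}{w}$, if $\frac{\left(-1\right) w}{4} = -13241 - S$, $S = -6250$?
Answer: $\frac{213393283}{27964} \approx 7631.0$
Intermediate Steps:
$w = 27964$ ($w = - 4 \left(-13241 - -6250\right) = - 4 \left(-13241 + 6250\right) = \left(-4\right) \left(-6991\right) = 27964$)
$7631 - \frac{1}{w} = 7631 - \frac{1}{27964} = \frac{213393283}{27964}$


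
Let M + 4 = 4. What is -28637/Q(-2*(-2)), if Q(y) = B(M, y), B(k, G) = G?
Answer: -28637/4 ≈ -7159.3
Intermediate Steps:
M = 0 (M = -4 + 4 = 0)
Q(y) = y
-28637/Q(-2*(-2)) = -28637/((-2*(-2))) = -28637/4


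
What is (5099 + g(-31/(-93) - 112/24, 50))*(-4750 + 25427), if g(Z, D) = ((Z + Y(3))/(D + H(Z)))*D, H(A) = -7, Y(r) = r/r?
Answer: 13590392467/129 ≈ 1.0535e+8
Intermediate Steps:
Y(r) = 1
g(Z, D) = D*(1 + Z)/(-7 + D) (g(Z, D) = ((Z + 1)/(D - 7))*D = ((1 + Z)/(-7 + D))*D = D*(1 + Z)/(-7 + D))
(5099 + g(-31/(-93) - 112/24, 50))*(-4750 + 25427) = (5099 + 50*(1 + (-31/(-93) - 112/24))/(-7 + 50))*(-4750 + 25427) = (5099 + 50*(1 + (-31*(-1/93) - 112*1/24))/43)*20677 = (5099 + 50*(1/43)*(1 + (⅓ - 14/3)))*20677 = (5099 + 50*(1/43)*(1 - 13/3))*20677 = (5099 + 50*(1/43)*(-10/3))*20677 = (5099 - 500/129)*20677 = (657271/129)*20677 = 13590392467/129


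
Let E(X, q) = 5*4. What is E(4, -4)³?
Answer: 8000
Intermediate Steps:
E(X, q) = 20
E(4, -4)³ = 20³ = 8000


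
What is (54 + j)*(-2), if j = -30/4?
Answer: -93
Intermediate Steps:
j = -15/2 (j = -30*1/4 = -15/2 ≈ -7.5000)
(54 + j)*(-2) = (54 - 15/2)*(-2) = (93/2)*(-2) = -93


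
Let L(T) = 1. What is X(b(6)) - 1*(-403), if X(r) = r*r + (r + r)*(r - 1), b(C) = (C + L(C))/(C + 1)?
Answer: 404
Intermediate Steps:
b(C) = 1 (b(C) = (C + 1)/(C + 1) = (1 + C)/(1 + C) = 1)
X(r) = r**2 + 2*r*(-1 + r) (X(r) = r**2 + (2*r)*(-1 + r) = r**2 + 2*r*(-1 + r))
X(b(6)) - 1*(-403) = 1*(-2 + 3*1) - 1*(-403) = 1*(-2 + 3) + 403 = 1*1 + 403 = 1 + 403 = 404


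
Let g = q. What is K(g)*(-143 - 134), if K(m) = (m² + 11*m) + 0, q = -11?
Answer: 0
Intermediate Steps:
g = -11
K(m) = m² + 11*m
K(g)*(-143 - 134) = (-11*(11 - 11))*(-143 - 134) = -11*0*(-277) = 0*(-277) = 0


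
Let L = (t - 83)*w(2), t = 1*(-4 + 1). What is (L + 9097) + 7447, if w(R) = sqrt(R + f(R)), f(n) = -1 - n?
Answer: 16544 - 86*I ≈ 16544.0 - 86.0*I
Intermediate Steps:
w(R) = I (w(R) = sqrt(R + (-1 - R)) = sqrt(-1) = I)
t = -3 (t = 1*(-3) = -3)
L = -86*I (L = (-3 - 83)*I = -86*I ≈ -86.0*I)
(L + 9097) + 7447 = (-86*I + 9097) + 7447 = (9097 - 86*I) + 7447 = 16544 - 86*I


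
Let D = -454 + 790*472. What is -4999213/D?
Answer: -4999213/372426 ≈ -13.423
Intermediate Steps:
D = 372426 (D = -454 + 372880 = 372426)
-4999213/D = -4999213/372426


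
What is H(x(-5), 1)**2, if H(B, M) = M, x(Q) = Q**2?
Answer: 1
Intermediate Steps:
H(x(-5), 1)**2 = 1**2 = 1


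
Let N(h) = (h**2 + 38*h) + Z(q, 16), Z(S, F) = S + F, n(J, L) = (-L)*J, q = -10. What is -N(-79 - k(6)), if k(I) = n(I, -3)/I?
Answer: -3614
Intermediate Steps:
n(J, L) = -J*L
Z(S, F) = F + S
k(I) = 3 (k(I) = (-1*I*(-3))/I = (3*I)/I = 3)
N(h) = 6 + h**2 + 38*h (N(h) = (h**2 + 38*h) + (16 - 10) = (h**2 + 38*h) + 6 = 6 + h**2 + 38*h)
-N(-79 - k(6)) = -(6 + (-79 - 1*3)**2 + 38*(-79 - 1*3)) = -(6 + (-79 - 3)**2 + 38*(-79 - 3)) = -(6 + (-82)**2 + 38*(-82)) = -(6 + 6724 - 3116) = -1*3614 = -3614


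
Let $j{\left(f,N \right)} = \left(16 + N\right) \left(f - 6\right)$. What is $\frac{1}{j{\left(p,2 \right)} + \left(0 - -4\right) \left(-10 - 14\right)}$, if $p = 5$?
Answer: $- \frac{1}{114} \approx -0.0087719$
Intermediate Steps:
$j{\left(f,N \right)} = \left(-6 + f\right) \left(16 + N\right)$ ($j{\left(f,N \right)} = \left(16 + N\right) \left(-6 + f\right) = \left(-6 + f\right) \left(16 + N\right)$)
$\frac{1}{j{\left(p,2 \right)} + \left(0 - -4\right) \left(-10 - 14\right)} = \frac{1}{\left(-96 - 12 + 16 \cdot 5 + 2 \cdot 5\right) + \left(0 - -4\right) \left(-10 - 14\right)} = \frac{1}{\left(-96 - 12 + 80 + 10\right) + \left(0 + 4\right) \left(-24\right)} = \frac{1}{-18 + 4 \left(-24\right)} = \frac{1}{-18 - 96} = \frac{1}{-114} = - \frac{1}{114}$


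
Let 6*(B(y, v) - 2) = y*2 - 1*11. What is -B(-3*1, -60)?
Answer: ⅚ ≈ 0.83333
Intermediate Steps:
B(y, v) = ⅙ + y/3 (B(y, v) = 2 + (y*2 - 1*11)/6 = 2 + (2*y - 11)/6 = 2 + (-11 + 2*y)/6 = 2 + (-11/6 + y/3) = ⅙ + y/3)
-B(-3*1, -60) = -(⅙ + (-3*1)/3) = -(⅙ + (⅓)*(-3)) = -(⅙ - 1) = -1*(-⅚) = ⅚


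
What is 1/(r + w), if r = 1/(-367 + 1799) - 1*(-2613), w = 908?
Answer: 1432/5042073 ≈ 0.00028401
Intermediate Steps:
r = 3741817/1432 (r = 1/1432 + 2613 = 3741817/1432 ≈ 2613.0)
1/(r + w) = 1/(3741817/1432 + 908) = 1/(5042073/1432) = 1432/5042073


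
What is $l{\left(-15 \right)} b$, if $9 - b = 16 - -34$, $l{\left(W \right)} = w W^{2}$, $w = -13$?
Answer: $119925$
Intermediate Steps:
$l{\left(W \right)} = - 13 W^{2}$
$b = -41$ ($b = 9 - \left(16 - -34\right) = 9 - \left(16 + 34\right) = 9 - 50 = -41$)
$l{\left(-15 \right)} b = - 13 \left(-15\right)^{2} \left(-41\right) = \left(-13\right) 225 \left(-41\right) = \left(-2925\right) \left(-41\right) = 119925$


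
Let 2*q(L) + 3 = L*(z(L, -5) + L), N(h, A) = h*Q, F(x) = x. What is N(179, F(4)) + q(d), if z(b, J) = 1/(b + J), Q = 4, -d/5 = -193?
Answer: 179069761/384 ≈ 4.6633e+5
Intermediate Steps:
d = 965 (d = -5*(-193) = 965)
z(b, J) = 1/(J + b)
N(h, A) = 4*h (N(h, A) = h*4 = 4*h)
q(L) = -3/2 + L*(L + 1/(-5 + L))/2 (q(L) = -3/2 + (L*(1/(-5 + L) + L))/2 = -3/2 + (L*(L + 1/(-5 + L)))/2 = -3/2 + L*(L + 1/(-5 + L))/2)
N(179, F(4)) + q(d) = 4*179 + (965 + (-5 + 965)*(-3 + 965²))/(2*(-5 + 965)) = 716 + (½)*(965 + 960*(-3 + 931225))/960 = 716 + (½)*(1/960)*(965 + 960*931222) = 716 + (½)*(1/960)*(965 + 893973120) = 716 + (½)*(1/960)*893974085 = 716 + 178794817/384 = 179069761/384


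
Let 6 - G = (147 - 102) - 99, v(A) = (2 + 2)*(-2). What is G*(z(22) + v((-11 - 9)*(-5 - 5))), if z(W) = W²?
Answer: 28560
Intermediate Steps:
v(A) = -8 (v(A) = 4*(-2) = -8)
G = 60 (G = 6 - ((147 - 102) - 99) = 6 - (45 - 99) = 6 - 1*(-54) = 6 + 54 = 60)
G*(z(22) + v((-11 - 9)*(-5 - 5))) = 60*(22² - 8) = 60*(484 - 8) = 60*476 = 28560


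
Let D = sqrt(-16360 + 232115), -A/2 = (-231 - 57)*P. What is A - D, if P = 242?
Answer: 139392 - sqrt(215755) ≈ 1.3893e+5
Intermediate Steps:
A = 139392 (A = -2*(-231 - 57)*242 = -(-576)*242 = -2*(-69696) = 139392)
D = sqrt(215755) ≈ 464.49
A - D = 139392 - sqrt(215755)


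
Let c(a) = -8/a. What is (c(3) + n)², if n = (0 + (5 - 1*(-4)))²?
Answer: 55225/9 ≈ 6136.1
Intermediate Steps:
n = 81 (n = (0 + (5 + 4))² = (0 + 9)² = 9² = 81)
(c(3) + n)² = (-8/3 + 81)² = (235/3)² = 55225/9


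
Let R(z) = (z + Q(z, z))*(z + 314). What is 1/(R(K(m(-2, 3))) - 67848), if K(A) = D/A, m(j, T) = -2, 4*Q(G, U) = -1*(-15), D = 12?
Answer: -1/68541 ≈ -1.4590e-5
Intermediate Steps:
Q(G, U) = 15/4 (Q(G, U) = (-1*(-15))/4 = (1/4)*15 = 15/4)
K(A) = 12/A
R(z) = (314 + z)*(15/4 + z) (R(z) = (z + 15/4)*(z + 314) = (15/4 + z)*(314 + z) = (314 + z)*(15/4 + z))
1/(R(K(m(-2, 3))) - 67848) = 1/((2355/2 + (12/(-2))**2 + 1271*(12/(-2))/4) - 67848) = 1/((2355/2 + (12*(-1/2))**2 + 1271*(12*(-1/2))/4) - 67848) = 1/((2355/2 + (-6)**2 + (1271/4)*(-6)) - 67848) = 1/((2355/2 + 36 - 3813/2) - 67848) = 1/(-693 - 67848) = 1/(-68541) = -1/68541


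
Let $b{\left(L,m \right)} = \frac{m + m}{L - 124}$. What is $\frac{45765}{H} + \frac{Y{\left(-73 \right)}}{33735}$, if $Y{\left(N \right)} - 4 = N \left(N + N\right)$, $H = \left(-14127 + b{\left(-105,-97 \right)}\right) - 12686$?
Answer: $- \frac{32009393581}{23014702945} \approx -1.3908$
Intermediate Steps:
$b{\left(L,m \right)} = \frac{2 m}{-124 + L}$
$H = - \frac{6139983}{229}$ ($H = \left(-14127 + 2 \left(-97\right) \frac{1}{-124 - 105}\right) - 12686 = \left(-14127 + 2 \left(-97\right) \frac{1}{-229}\right) - 12686 = \left(-14127 + 2 \left(-97\right) \left(- \frac{1}{229}\right)\right) - 12686 = \left(-14127 + \frac{194}{229}\right) - 12686 = - \frac{3234889}{229} - 12686 = - \frac{6139983}{229} \approx -26812.0$)
$Y{\left(N \right)} = 4 + 2 N^{2}$ ($Y{\left(N \right)} = 4 + N \left(N + N\right) = 4 + N 2 N = 4 + 2 N^{2}$)
$\frac{45765}{H} + \frac{Y{\left(-73 \right)}}{33735} = \frac{45765}{- \frac{6139983}{229}} + \frac{4 + 2 \left(-73\right)^{2}}{33735} = 45765 \left(- \frac{229}{6139983}\right) + \left(4 + 2 \cdot 5329\right) \frac{1}{33735} = - \frac{3493395}{2046661} + \left(4 + 10658\right) \frac{1}{33735} = - \frac{3493395}{2046661} + 10662 \cdot \frac{1}{33735} = - \frac{3493395}{2046661} + \frac{3554}{11245} = - \frac{32009393581}{23014702945}$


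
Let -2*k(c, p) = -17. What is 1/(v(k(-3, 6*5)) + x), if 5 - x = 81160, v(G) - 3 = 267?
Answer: -1/80885 ≈ -1.2363e-5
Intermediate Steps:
k(c, p) = 17/2 (k(c, p) = -½*(-17) = 17/2)
v(G) = 270 (v(G) = 3 + 267 = 270)
x = -81155 (x = 5 - 1*81160 = 5 - 81160 = -81155)
1/(v(k(-3, 6*5)) + x) = 1/(270 - 81155) = 1/(-80885) = -1/80885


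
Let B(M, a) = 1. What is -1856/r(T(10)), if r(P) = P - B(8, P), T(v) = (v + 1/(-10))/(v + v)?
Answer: 371200/101 ≈ 3675.2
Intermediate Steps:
T(v) = (-⅒ + v)/(2*v) (T(v) = (v - ⅒)/((2*v)) = (-⅒ + v)*(1/(2*v)) = (-⅒ + v)/(2*v))
r(P) = -1 + P (r(P) = P - 1*1 = P - 1 = -1 + P)
-1856/r(T(10)) = -1856/(-1 + (1/20)*(-1 + 10*10)/10) = -1856/(-1 + (1/20)*(⅒)*(-1 + 100)) = -1856/(-1 + (1/20)*(⅒)*99) = -1856/(-1 + 99/200) = -1856/(-101/200) = -1856*(-200/101) = 371200/101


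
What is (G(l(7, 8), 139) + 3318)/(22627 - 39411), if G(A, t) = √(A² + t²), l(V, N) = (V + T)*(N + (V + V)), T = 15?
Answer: -1659/8392 - √253577/16784 ≈ -0.22769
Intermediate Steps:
l(V, N) = (15 + V)*(N + 2*V) (l(V, N) = (V + 15)*(N + (V + V)) = (15 + V)*(N + 2*V))
(G(l(7, 8), 139) + 3318)/(22627 - 39411) = (√((2*7² + 15*8 + 30*7 + 8*7)² + 139²) + 3318)/(22627 - 39411) = (√((2*49 + 120 + 210 + 56)² + 19321) + 3318)/(-16784) = (√((98 + 120 + 210 + 56)² + 19321) + 3318)*(-1/16784) = (√(484² + 19321) + 3318)*(-1/16784) = (√(234256 + 19321) + 3318)*(-1/16784) = (√253577 + 3318)*(-1/16784) = (3318 + √253577)*(-1/16784) = -1659/8392 - √253577/16784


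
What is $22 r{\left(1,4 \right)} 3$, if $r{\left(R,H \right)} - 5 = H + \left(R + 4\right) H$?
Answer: $1914$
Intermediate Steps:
$r{\left(R,H \right)} = 5 + H + H \left(4 + R\right)$ ($r{\left(R,H \right)} = 5 + \left(H + \left(R + 4\right) H\right) = 5 + \left(H + \left(4 + R\right) H\right) = 5 + \left(H + H \left(4 + R\right)\right) = 5 + H + H \left(4 + R\right)$)
$22 r{\left(1,4 \right)} 3 = 22 \left(5 + 5 \cdot 4 + 4 \cdot 1\right) 3 = 22 \left(5 + 20 + 4\right) 3 = 22 \cdot 29 \cdot 3 = 638 \cdot 3 = 1914$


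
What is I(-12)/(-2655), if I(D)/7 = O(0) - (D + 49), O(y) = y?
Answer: 259/2655 ≈ 0.097552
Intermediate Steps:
I(D) = -343 - 7*D (I(D) = 7*(0 - (D + 49)) = 7*(0 - (49 + D)) = 7*(0 + (-49 - D)) = 7*(-49 - D) = -343 - 7*D)
I(-12)/(-2655) = (-343 - 7*(-12))/(-2655) = (-343 + 84)*(-1/2655) = -259*(-1/2655) = 259/2655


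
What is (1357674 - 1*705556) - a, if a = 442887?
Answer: 209231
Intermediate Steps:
(1357674 - 1*705556) - a = (1357674 - 1*705556) - 1*442887 = (1357674 - 705556) - 442887 = 652118 - 442887 = 209231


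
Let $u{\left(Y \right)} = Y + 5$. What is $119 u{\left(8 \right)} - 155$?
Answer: $1392$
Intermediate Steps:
$u{\left(Y \right)} = 5 + Y$
$119 u{\left(8 \right)} - 155 = 119 \left(5 + 8\right) - 155 = 119 \cdot 13 - 155 = 1547 - 155 = 1392$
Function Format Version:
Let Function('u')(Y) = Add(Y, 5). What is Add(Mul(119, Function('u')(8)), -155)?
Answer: 1392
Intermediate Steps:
Function('u')(Y) = Add(5, Y)
Add(Mul(119, Function('u')(8)), -155) = Add(Mul(119, Add(5, 8)), -155) = Add(Mul(119, 13), -155) = Add(1547, -155) = 1392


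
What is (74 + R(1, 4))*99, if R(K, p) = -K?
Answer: 7227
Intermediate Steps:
(74 + R(1, 4))*99 = (74 - 1*1)*99 = (74 - 1)*99 = 73*99 = 7227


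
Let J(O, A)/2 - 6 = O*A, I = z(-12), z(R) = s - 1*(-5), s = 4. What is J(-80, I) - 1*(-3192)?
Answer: 1764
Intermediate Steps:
z(R) = 9 (z(R) = 4 - 1*(-5) = 4 + 5 = 9)
I = 9
J(O, A) = 12 + 2*A*O (J(O, A) = 12 + 2*(O*A) = 12 + 2*(A*O) = 12 + 2*A*O)
J(-80, I) - 1*(-3192) = (12 + 2*9*(-80)) - 1*(-3192) = (12 - 1440) + 3192 = -1428 + 3192 = 1764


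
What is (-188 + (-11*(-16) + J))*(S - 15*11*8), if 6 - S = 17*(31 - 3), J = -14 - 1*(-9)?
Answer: 30430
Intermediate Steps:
J = -5 (J = -14 + 9 = -5)
S = -470 (S = 6 - 17*(31 - 3) = 6 - 17*28 = 6 - 1*476 = 6 - 476 = -470)
(-188 + (-11*(-16) + J))*(S - 15*11*8) = (-188 + (-11*(-16) - 5))*(-470 - 15*11*8) = (-188 + (176 - 5))*(-470 - 165*8) = (-188 + 171)*(-470 - 1320) = -17*(-1790) = 30430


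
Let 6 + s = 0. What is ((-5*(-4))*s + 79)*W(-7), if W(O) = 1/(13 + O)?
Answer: -41/6 ≈ -6.8333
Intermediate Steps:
s = -6 (s = -6 + 0 = -6)
((-5*(-4))*s + 79)*W(-7) = (-5*(-4)*(-6) + 79)/(13 - 7) = (20*(-6) + 79)/6 = (-120 + 79)*(1/6) = -41*1/6 = -41/6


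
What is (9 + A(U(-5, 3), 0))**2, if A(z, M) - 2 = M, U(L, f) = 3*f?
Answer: 121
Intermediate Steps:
A(z, M) = 2 + M
(9 + A(U(-5, 3), 0))**2 = (9 + (2 + 0))**2 = (9 + 2)**2 = 11**2 = 121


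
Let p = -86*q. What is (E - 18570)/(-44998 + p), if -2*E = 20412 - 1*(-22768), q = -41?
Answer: 1255/1296 ≈ 0.96836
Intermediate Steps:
E = -21590 (E = -(20412 - 1*(-22768))/2 = -(20412 + 22768)/2 = -½*43180 = -21590)
p = 3526 (p = -86*(-41) = 3526)
(E - 18570)/(-44998 + p) = (-21590 - 18570)/(-44998 + 3526) = -40160/(-41472) = -40160*(-1/41472) = 1255/1296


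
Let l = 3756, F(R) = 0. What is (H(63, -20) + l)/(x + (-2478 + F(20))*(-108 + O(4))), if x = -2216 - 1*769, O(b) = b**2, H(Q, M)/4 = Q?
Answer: 1336/74997 ≈ 0.017814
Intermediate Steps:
H(Q, M) = 4*Q
x = -2985 (x = -2216 - 769 = -2985)
(H(63, -20) + l)/(x + (-2478 + F(20))*(-108 + O(4))) = (4*63 + 3756)/(-2985 + (-2478 + 0)*(-108 + 4**2)) = (252 + 3756)/(-2985 - 2478*(-108 + 16)) = 4008/(-2985 - 2478*(-92)) = 4008/(-2985 + 227976) = 4008/224991 = 4008*(1/224991) = 1336/74997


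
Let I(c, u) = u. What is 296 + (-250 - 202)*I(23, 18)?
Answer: -7840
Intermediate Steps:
296 + (-250 - 202)*I(23, 18) = 296 + (-250 - 202)*18 = 296 - 452*18 = 296 - 8136 = -7840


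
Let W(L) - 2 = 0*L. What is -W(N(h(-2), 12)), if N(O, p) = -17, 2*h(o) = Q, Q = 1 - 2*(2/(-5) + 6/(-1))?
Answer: -2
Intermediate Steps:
Q = 69/5 (Q = 1 - 2*(2*(-1/5) + 6*(-1)) = 1 - 2*(-2/5 - 6) = 1 - 2*(-32/5) = 1 + 64/5 = 69/5 ≈ 13.800)
h(o) = 69/10 (h(o) = (1/2)*(69/5) = 69/10)
W(L) = 2 (W(L) = 2 + 0*L = 2 + 0 = 2)
-W(N(h(-2), 12)) = -1*2 = -2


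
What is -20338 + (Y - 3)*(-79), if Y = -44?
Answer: -16625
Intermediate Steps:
-20338 + (Y - 3)*(-79) = -20338 + (-44 - 3)*(-79) = -20338 - 47*(-79) = -20338 + 3713 = -16625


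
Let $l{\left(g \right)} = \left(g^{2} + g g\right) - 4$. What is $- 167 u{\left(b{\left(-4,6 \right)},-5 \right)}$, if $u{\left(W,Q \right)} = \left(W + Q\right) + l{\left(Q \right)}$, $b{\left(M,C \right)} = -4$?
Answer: $-6179$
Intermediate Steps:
$l{\left(g \right)} = -4 + 2 g^{2}$ ($l{\left(g \right)} = \left(g^{2} + g^{2}\right) - 4 = 2 g^{2} - 4 = -4 + 2 g^{2}$)
$u{\left(W,Q \right)} = -4 + Q + W + 2 Q^{2}$ ($u{\left(W,Q \right)} = \left(W + Q\right) + \left(-4 + 2 Q^{2}\right) = \left(Q + W\right) + \left(-4 + 2 Q^{2}\right) = -4 + Q + W + 2 Q^{2}$)
$- 167 u{\left(b{\left(-4,6 \right)},-5 \right)} = - 167 \left(-4 - 5 - 4 + 2 \left(-5\right)^{2}\right) = - 167 \left(-4 - 5 - 4 + 2 \cdot 25\right) = - 167 \left(-4 - 5 - 4 + 50\right) = \left(-167\right) 37 = -6179$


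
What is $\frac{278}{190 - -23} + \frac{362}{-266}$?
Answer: $- \frac{1579}{28329} \approx -0.055738$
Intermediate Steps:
$\frac{278}{190 - -23} + \frac{362}{-266} = \frac{278}{190 + 23} + 362 \left(- \frac{1}{266}\right) = \frac{278}{213} - \frac{181}{133} = - \frac{1579}{28329}$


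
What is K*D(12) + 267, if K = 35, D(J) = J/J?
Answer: 302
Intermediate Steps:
D(J) = 1
K*D(12) + 267 = 35*1 + 267 = 35 + 267 = 302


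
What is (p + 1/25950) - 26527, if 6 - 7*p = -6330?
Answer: -4654210343/181650 ≈ -25622.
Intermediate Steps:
p = 6336/7 (p = 6/7 - 1/7*(-6330) = 6/7 + 6330/7 = 6336/7 ≈ 905.14)
(p + 1/25950) - 26527 = (6336/7 + 1/25950) - 26527 = 164419207/181650 - 26527 = -4654210343/181650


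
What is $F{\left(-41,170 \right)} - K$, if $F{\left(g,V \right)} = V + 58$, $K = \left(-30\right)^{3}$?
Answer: $27228$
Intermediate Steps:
$K = -27000$
$F{\left(g,V \right)} = 58 + V$
$F{\left(-41,170 \right)} - K = \left(58 + 170\right) - -27000 = 228 + 27000 = 27228$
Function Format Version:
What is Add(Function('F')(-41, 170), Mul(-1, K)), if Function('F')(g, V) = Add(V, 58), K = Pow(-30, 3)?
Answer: 27228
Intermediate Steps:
K = -27000
Function('F')(g, V) = Add(58, V)
Add(Function('F')(-41, 170), Mul(-1, K)) = Add(Add(58, 170), Mul(-1, -27000)) = Add(228, 27000) = 27228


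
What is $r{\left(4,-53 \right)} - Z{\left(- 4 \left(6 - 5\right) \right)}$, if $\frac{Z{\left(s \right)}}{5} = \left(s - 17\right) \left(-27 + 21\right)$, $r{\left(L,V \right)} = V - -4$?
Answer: $-679$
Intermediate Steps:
$r{\left(L,V \right)} = 4 + V$ ($r{\left(L,V \right)} = V + 4 = 4 + V$)
$Z{\left(s \right)} = 510 - 30 s$ ($Z{\left(s \right)} = 5 \left(s - 17\right) \left(-27 + 21\right) = 5 \left(-17 + s\right) \left(-6\right) = 5 \left(102 - 6 s\right) = 510 - 30 s$)
$r{\left(4,-53 \right)} - Z{\left(- 4 \left(6 - 5\right) \right)} = \left(4 - 53\right) - \left(510 - 30 \left(- 4 \left(6 - 5\right)\right)\right) = -49 - \left(510 - 30 \left(\left(-4\right) 1\right)\right) = -49 - \left(510 - -120\right) = -49 - \left(510 + 120\right) = -49 - 630 = -679$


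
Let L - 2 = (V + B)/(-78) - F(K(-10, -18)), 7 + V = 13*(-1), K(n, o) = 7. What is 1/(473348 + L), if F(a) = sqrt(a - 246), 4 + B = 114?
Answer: 79995955/37865993036616 + 169*I*sqrt(239)/37865993036616 ≈ 2.1126e-6 + 6.8998e-11*I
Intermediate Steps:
B = 110 (B = -4 + 114 = 110)
V = -20 (V = -7 + 13*(-1) = -7 - 13 = -20)
F(a) = sqrt(-246 + a)
L = 11/13 - I*sqrt(239) (L = 2 + ((-20 + 110)/(-78) - sqrt(-246 + 7)) = 2 + (-1/78*90 - sqrt(-239)) = 2 + (-15/13 - I*sqrt(239)) = 11/13 - I*sqrt(239) ≈ 0.84615 - 15.46*I)
1/(473348 + L) = 1/(473348 + (11/13 - I*sqrt(239))) = 1/(6153535/13 - I*sqrt(239))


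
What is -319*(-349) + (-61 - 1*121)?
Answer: 111149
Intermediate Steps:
-319*(-349) + (-61 - 1*121) = 111331 + (-61 - 121) = 111331 - 182 = 111149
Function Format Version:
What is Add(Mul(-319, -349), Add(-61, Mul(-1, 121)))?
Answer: 111149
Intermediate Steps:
Add(Mul(-319, -349), Add(-61, Mul(-1, 121))) = Add(111331, Add(-61, -121)) = Add(111331, -182) = 111149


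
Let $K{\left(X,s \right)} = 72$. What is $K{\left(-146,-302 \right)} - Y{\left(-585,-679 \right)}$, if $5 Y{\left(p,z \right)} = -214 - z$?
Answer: $-21$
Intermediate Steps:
$Y{\left(p,z \right)} = - \frac{214}{5} - \frac{z}{5}$ ($Y{\left(p,z \right)} = \frac{-214 - z}{5} = - \frac{214}{5} - \frac{z}{5}$)
$K{\left(-146,-302 \right)} - Y{\left(-585,-679 \right)} = 72 - \left(- \frac{214}{5} - - \frac{679}{5}\right) = 72 - \left(- \frac{214}{5} + \frac{679}{5}\right) = 72 - 93 = -21$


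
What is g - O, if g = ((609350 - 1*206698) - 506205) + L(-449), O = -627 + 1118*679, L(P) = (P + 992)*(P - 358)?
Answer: -1300249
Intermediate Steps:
L(P) = (-358 + P)*(992 + P) (L(P) = (992 + P)*(-358 + P) = (-358 + P)*(992 + P))
O = 758495 (O = -627 + 759122 = 758495)
g = -541754 (g = ((609350 - 1*206698) - 506205) + (-355136 + (-449)² + 634*(-449)) = ((609350 - 206698) - 506205) + (-355136 + 201601 - 284666) = (402652 - 506205) - 438201 = -103553 - 438201 = -541754)
g - O = -541754 - 1*758495 = -541754 - 758495 = -1300249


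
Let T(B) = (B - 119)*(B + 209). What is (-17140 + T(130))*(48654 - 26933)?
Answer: -291300331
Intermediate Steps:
T(B) = (-119 + B)*(209 + B)
(-17140 + T(130))*(48654 - 26933) = (-17140 + (-24871 + 130**2 + 90*130))*(48654 - 26933) = (-17140 + (-24871 + 16900 + 11700))*21721 = (-17140 + 3729)*21721 = -13411*21721 = -291300331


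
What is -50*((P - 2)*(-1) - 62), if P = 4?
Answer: 3200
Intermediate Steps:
-50*((P - 2)*(-1) - 62) = -50*((4 - 2)*(-1) - 62) = -50*(2*(-1) - 62) = -50*(-2 - 62) = -50*(-64) = 3200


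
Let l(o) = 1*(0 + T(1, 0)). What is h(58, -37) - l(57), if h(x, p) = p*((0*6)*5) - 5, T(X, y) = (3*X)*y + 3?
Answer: -8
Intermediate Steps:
T(X, y) = 3 + 3*X*y (T(X, y) = 3*X*y + 3 = 3 + 3*X*y)
h(x, p) = -5 (h(x, p) = p*(0*5) - 5 = p*0 - 5 = 0 - 5 = -5)
l(o) = 3 (l(o) = 1*(0 + (3 + 3*1*0)) = 1*(0 + (3 + 0)) = 1*(0 + 3) = 1*3 = 3)
h(58, -37) - l(57) = -5 - 1*3 = -5 - 3 = -8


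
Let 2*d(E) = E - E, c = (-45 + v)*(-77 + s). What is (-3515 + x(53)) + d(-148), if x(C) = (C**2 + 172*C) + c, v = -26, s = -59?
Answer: 18066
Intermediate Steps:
c = 9656 (c = (-45 - 26)*(-77 - 59) = -71*(-136) = 9656)
d(E) = 0 (d(E) = (E - E)/2 = (1/2)*0 = 0)
x(C) = 9656 + C**2 + 172*C (x(C) = (C**2 + 172*C) + 9656 = 9656 + C**2 + 172*C)
(-3515 + x(53)) + d(-148) = (-3515 + (9656 + 53**2 + 172*53)) + 0 = (-3515 + (9656 + 2809 + 9116)) + 0 = (-3515 + 21581) + 0 = 18066 + 0 = 18066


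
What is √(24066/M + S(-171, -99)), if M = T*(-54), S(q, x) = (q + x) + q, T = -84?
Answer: I*√15685/6 ≈ 20.873*I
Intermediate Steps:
S(q, x) = x + 2*q
M = 4536 (M = -84*(-54) = 4536)
√(24066/M + S(-171, -99)) = √(24066/4536 + (-99 + 2*(-171))) = √(24066*(1/4536) + (-99 - 342)) = √(191/36 - 441) = √(-15685/36) = I*√15685/6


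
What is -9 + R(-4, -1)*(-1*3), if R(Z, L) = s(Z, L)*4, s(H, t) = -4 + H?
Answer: 87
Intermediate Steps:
R(Z, L) = -16 + 4*Z (R(Z, L) = (-4 + Z)*4 = -16 + 4*Z)
-9 + R(-4, -1)*(-1*3) = -9 + (-16 + 4*(-4))*(-1*3) = -9 + (-16 - 16)*(-3) = -9 - 32*(-3) = -9 + 96 = 87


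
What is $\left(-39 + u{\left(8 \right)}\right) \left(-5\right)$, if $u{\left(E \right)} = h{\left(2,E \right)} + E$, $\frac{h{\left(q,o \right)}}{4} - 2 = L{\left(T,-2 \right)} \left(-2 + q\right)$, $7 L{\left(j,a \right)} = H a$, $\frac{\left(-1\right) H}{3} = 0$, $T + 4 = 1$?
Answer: $115$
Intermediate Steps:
$T = -3$ ($T = -4 + 1 = -3$)
$H = 0$ ($H = \left(-3\right) 0 = 0$)
$L{\left(j,a \right)} = 0$ ($L{\left(j,a \right)} = \frac{0 a}{7} = \frac{1}{7} \cdot 0 = 0$)
$h{\left(q,o \right)} = 8$ ($h{\left(q,o \right)} = 8 + 4 \cdot 0 \left(-2 + q\right) = 8 + 4 \cdot 0 = 8 + 0 = 8$)
$u{\left(E \right)} = 8 + E$
$\left(-39 + u{\left(8 \right)}\right) \left(-5\right) = \left(-39 + \left(8 + 8\right)\right) \left(-5\right) = \left(-39 + 16\right) \left(-5\right) = \left(-23\right) \left(-5\right) = 115$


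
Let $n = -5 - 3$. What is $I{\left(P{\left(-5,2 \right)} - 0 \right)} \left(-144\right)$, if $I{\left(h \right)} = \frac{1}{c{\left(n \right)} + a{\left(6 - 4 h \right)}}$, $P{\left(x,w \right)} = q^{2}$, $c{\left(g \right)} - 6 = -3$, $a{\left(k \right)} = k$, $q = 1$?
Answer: $- \frac{144}{5} \approx -28.8$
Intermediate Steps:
$n = -8$
$c{\left(g \right)} = 3$ ($c{\left(g \right)} = 6 - 3 = 3$)
$P{\left(x,w \right)} = 1$ ($P{\left(x,w \right)} = 1^{2} = 1$)
$I{\left(h \right)} = \frac{1}{9 - 4 h}$ ($I{\left(h \right)} = \frac{1}{3 - \left(-6 + 4 h\right)} = \frac{1}{9 - 4 h}$)
$I{\left(P{\left(-5,2 \right)} - 0 \right)} \left(-144\right) = - \frac{1}{-9 + 4 \left(1 - 0\right)} \left(-144\right) = - \frac{1}{-9 + 4 \left(1 + 0\right)} \left(-144\right) = - \frac{1}{-9 + 4 \cdot 1} \left(-144\right) = - \frac{1}{-9 + 4} \left(-144\right) = - \frac{1}{-5} \left(-144\right) = \left(-1\right) \left(- \frac{1}{5}\right) \left(-144\right) = \frac{1}{5} \left(-144\right) = - \frac{144}{5}$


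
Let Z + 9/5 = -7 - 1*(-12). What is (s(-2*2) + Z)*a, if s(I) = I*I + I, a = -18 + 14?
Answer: -304/5 ≈ -60.800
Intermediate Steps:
a = -4
Z = 16/5 (Z = -9/5 + (-7 - 1*(-12)) = -9/5 + (-7 + 12) = -9/5 + 5 = 16/5 ≈ 3.2000)
s(I) = I + I² (s(I) = I² + I = I + I²)
(s(-2*2) + Z)*a = ((-2*2)*(1 - 2*2) + 16/5)*(-4) = (-4*(1 - 4) + 16/5)*(-4) = (-4*(-3) + 16/5)*(-4) = (12 + 16/5)*(-4) = (76/5)*(-4) = -304/5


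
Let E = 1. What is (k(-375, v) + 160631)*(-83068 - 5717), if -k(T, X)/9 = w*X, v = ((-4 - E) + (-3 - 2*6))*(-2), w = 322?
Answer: -3969666135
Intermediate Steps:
v = 40 (v = ((-4 - 1*1) + (-3 - 2*6))*(-2) = ((-4 - 1) + (-3 - 12))*(-2) = (-5 - 15)*(-2) = -20*(-2) = 40)
k(T, X) = -2898*X
(k(-375, v) + 160631)*(-83068 - 5717) = (-2898*40 + 160631)*(-83068 - 5717) = (-115920 + 160631)*(-88785) = 44711*(-88785) = -3969666135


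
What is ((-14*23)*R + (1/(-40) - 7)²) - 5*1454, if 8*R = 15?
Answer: -12519039/1600 ≈ -7824.4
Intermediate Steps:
R = 15/8 (R = (⅛)*15 = 15/8 ≈ 1.8750)
((-14*23)*R + (1/(-40) - 7)²) - 5*1454 = (-14*23*(15/8) + (1/(-40) - 7)²) - 5*1454 = (-322*15/8 + (-1/40 - 7)²) - 7270 = (-2415/4 + (-281/40)²) - 7270 = (-2415/4 + 78961/1600) - 7270 = -887039/1600 - 7270 = -12519039/1600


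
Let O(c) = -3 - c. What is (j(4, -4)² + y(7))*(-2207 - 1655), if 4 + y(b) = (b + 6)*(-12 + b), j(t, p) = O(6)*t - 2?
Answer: -5310250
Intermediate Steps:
j(t, p) = -2 - 9*t (j(t, p) = (-3 - 1*6)*t - 2 = (-3 - 6)*t - 2 = -9*t - 2 = -2 - 9*t)
y(b) = -4 + (-12 + b)*(6 + b) (y(b) = -4 + (b + 6)*(-12 + b) = -4 + (6 + b)*(-12 + b) = -4 + (-12 + b)*(6 + b))
(j(4, -4)² + y(7))*(-2207 - 1655) = ((-2 - 9*4)² + (-76 + 7² - 6*7))*(-2207 - 1655) = ((-2 - 36)² + (-76 + 49 - 42))*(-3862) = ((-38)² - 69)*(-3862) = (1444 - 69)*(-3862) = 1375*(-3862) = -5310250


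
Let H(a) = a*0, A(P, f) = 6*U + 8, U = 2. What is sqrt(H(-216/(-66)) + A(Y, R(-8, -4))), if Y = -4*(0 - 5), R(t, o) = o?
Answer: 2*sqrt(5) ≈ 4.4721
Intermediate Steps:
Y = 20 (Y = -4*(-5) = 20)
A(P, f) = 20 (A(P, f) = 6*2 + 8 = 12 + 8 = 20)
H(a) = 0
sqrt(H(-216/(-66)) + A(Y, R(-8, -4))) = sqrt(0 + 20) = sqrt(20) = 2*sqrt(5)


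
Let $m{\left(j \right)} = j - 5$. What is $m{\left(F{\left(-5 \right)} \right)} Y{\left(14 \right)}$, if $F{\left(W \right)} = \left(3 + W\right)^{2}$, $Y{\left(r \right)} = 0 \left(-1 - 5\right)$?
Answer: $0$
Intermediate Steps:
$Y{\left(r \right)} = 0$ ($Y{\left(r \right)} = 0 \left(-6\right) = 0$)
$m{\left(j \right)} = -5 + j$
$m{\left(F{\left(-5 \right)} \right)} Y{\left(14 \right)} = \left(-5 + \left(3 - 5\right)^{2}\right) 0 = \left(-5 + \left(-2\right)^{2}\right) 0 = \left(-5 + 4\right) 0 = \left(-1\right) 0 = 0$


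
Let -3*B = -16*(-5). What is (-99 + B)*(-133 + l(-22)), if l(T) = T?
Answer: 58435/3 ≈ 19478.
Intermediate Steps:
B = -80/3 (B = -(-16)*(-5)/3 = -1/3*80 = -80/3 ≈ -26.667)
(-99 + B)*(-133 + l(-22)) = (-99 - 80/3)*(-133 - 22) = -377/3*(-155) = 58435/3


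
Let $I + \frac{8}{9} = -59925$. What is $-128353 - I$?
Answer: $- \frac{615844}{9} \approx -68427.0$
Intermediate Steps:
$I = - \frac{539333}{9}$ ($I = - \frac{8}{9} - 59925 = - \frac{539333}{9} \approx -59926.0$)
$-128353 - I = -128353 - - \frac{539333}{9} = -128353 + \frac{539333}{9} = - \frac{615844}{9}$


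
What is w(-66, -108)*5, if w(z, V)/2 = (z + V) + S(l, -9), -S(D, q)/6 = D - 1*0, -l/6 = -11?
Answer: -5700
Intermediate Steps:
l = 66 (l = -6*(-11) = 66)
S(D, q) = -6*D (S(D, q) = -6*(D - 1*0) = -6*(D + 0) = -6*D)
w(z, V) = -792 + 2*V + 2*z (w(z, V) = 2*((z + V) - 6*66) = 2*((V + z) - 396) = 2*(-396 + V + z) = -792 + 2*V + 2*z)
w(-66, -108)*5 = (-792 + 2*(-108) + 2*(-66))*5 = (-792 - 216 - 132)*5 = -1140*5 = -5700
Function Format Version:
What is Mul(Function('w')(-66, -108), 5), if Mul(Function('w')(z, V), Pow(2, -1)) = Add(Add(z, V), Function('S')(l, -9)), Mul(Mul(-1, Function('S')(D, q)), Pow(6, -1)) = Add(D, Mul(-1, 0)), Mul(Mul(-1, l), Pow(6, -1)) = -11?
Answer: -5700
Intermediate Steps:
l = 66 (l = Mul(-6, -11) = 66)
Function('S')(D, q) = Mul(-6, D) (Function('S')(D, q) = Mul(-6, Add(D, Mul(-1, 0))) = Mul(-6, Add(D, 0)) = Mul(-6, D))
Function('w')(z, V) = Add(-792, Mul(2, V), Mul(2, z)) (Function('w')(z, V) = Mul(2, Add(Add(z, V), Mul(-6, 66))) = Mul(2, Add(Add(V, z), -396)) = Mul(2, Add(-396, V, z)) = Add(-792, Mul(2, V), Mul(2, z)))
Mul(Function('w')(-66, -108), 5) = Mul(Add(-792, Mul(2, -108), Mul(2, -66)), 5) = Mul(Add(-792, -216, -132), 5) = Mul(-1140, 5) = -5700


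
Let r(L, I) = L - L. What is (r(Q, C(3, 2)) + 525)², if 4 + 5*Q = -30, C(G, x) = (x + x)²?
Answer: 275625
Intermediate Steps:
C(G, x) = 4*x² (C(G, x) = (2*x)² = 4*x²)
Q = -34/5 (Q = -⅘ + (⅕)*(-30) = -⅘ - 6 = -34/5 ≈ -6.8000)
r(L, I) = 0
(r(Q, C(3, 2)) + 525)² = (0 + 525)² = 525² = 275625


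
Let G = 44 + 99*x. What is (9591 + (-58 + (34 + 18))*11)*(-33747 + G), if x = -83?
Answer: -399288000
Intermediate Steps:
G = -8173 (G = 44 + 99*(-83) = 44 - 8217 = -8173)
(9591 + (-58 + (34 + 18))*11)*(-33747 + G) = (9591 + (-58 + (34 + 18))*11)*(-33747 - 8173) = (9591 + (-58 + 52)*11)*(-41920) = (9591 - 6*11)*(-41920) = (9591 - 66)*(-41920) = 9525*(-41920) = -399288000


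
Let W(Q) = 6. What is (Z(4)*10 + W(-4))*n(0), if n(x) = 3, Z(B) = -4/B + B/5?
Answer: 12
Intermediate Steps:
Z(B) = -4/B + B/5 (Z(B) = -4/B + B*(1/5) = -4/B + B/5)
(Z(4)*10 + W(-4))*n(0) = ((-4/4 + (1/5)*4)*10 + 6)*3 = ((-4*1/4 + 4/5)*10 + 6)*3 = ((-1 + 4/5)*10 + 6)*3 = (-1/5*10 + 6)*3 = (-2 + 6)*3 = 4*3 = 12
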